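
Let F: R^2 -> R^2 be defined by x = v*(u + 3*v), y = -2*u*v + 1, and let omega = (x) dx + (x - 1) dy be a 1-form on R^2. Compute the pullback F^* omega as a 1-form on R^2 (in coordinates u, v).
F^* omega = (v*(-u*v - 3*v^2 + 2)) du + (-u^2*v + 3*u*v^2 + 2*u + 18*v^3) dv

Using F^*(f dg) = (f ∘ F) d(g ∘ F), substitute each coordinate x_i by F_i(u, v) in f_i, and replace dx_i by d F_i = (∂F_i/∂u) du + (∂F_i/∂v) dv.
  For the x component: f_1(F) = v*(u + 3*v); d F_1 = (v) du + (u + 6*v) dv
  For the y component: f_2(F) = u*v + 3*v^2 - 1; d F_2 = (-2*v) du + (-2*u) dv
Combining and collecting du, dv coefficients:
  coeff of du: v*(-u*v - 3*v^2 + 2)
  coeff of dv: -u^2*v + 3*u*v^2 + 2*u + 18*v^3
F^* omega = (v*(-u*v - 3*v^2 + 2)) du + (-u^2*v + 3*u*v^2 + 2*u + 18*v^3) dv.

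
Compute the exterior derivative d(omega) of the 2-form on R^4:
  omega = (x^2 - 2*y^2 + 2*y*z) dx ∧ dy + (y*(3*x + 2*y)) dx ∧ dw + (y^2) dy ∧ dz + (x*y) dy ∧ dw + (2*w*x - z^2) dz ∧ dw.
d(omega) = (2*y) dx ∧ dy ∧ dz + (-3*x - 3*y) dx ∧ dy ∧ dw + (2*w) dx ∧ dz ∧ dw

For a 2-form omega = sum_{i<j} g_{ij} dx_i ∧ dx_j, the exterior derivative is
  d(omega) = sum_{i<j} d(g_{ij}) ∧ dx_i ∧ dx_j = sum_{i<j, k} (∂g_{ij}/∂x_k) dx_k ∧ dx_i ∧ dx_j.
Expand each term, using dx_k ∧ dx_i ∧ dx_j = sgn(permutation) dx_{(a)} ∧ dx_{(b)} ∧ dx_{(c)} with (a < b < c) sorted:
  d(x^2 - 2*y^2 + 2*y*z) includes (∂/∂z)(x^2 - 2*y^2 + 2*y*z) dz = (2*y) dz, which multiplied by dx ∧ dy gives (2*y) dx ∧ dy ∧ dz
  d(y*(3*x + 2*y)) includes (∂/∂y)(y*(3*x + 2*y)) dy = (3*x + 4*y) dy, which multiplied by dx ∧ dw gives (-3*x - 4*y) dx ∧ dy ∧ dw
  d(x*y) includes (∂/∂x)(x*y) dx = (y) dx, which multiplied by dy ∧ dw gives (y) dx ∧ dy ∧ dw
  d(2*w*x - z^2) includes (∂/∂x)(2*w*x - z^2) dx = (2*w) dx, which multiplied by dz ∧ dw gives (2*w) dx ∧ dz ∧ dw
Collecting like 3-forms: d(omega) = (2*y) dx ∧ dy ∧ dz + (-3*x - 3*y) dx ∧ dy ∧ dw + (2*w) dx ∧ dz ∧ dw.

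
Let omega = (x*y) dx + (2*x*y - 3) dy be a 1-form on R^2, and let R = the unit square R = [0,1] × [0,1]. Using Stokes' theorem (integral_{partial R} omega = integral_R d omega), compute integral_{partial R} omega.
integral_(partial R) omega = 1/2

Stokes: integral_partial_R omega = integral_R d omega with d omega = (∂Q/∂x - ∂P/∂y) dx ∧ dy.
  ∂Q/∂x = 2*y
  ∂P/∂y = x
  integrand = ∂Q/∂x - ∂P/∂y = -x + 2*y.
Integrating over R: integral_0^1 integral_0^1 (-x + 2*y) dx dy = 1/2.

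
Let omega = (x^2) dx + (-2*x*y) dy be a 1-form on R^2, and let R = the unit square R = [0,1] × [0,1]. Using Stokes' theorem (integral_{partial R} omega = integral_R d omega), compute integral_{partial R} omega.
integral_(partial R) omega = -1

Stokes: integral_partial_R omega = integral_R d omega with d omega = (∂Q/∂x - ∂P/∂y) dx ∧ dy.
  ∂Q/∂x = -2*y
  ∂P/∂y = 0
  integrand = ∂Q/∂x - ∂P/∂y = -2*y.
Integrating over R: integral_0^1 integral_0^1 (-2*y) dx dy = -1.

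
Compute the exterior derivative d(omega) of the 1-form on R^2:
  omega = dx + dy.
d(omega) = 0

For a 1-form omega = sum_i f_i dx_i, the exterior derivative is
  d(omega) = sum_{i < j} (∂f_j/∂x_i - ∂f_i/∂x_j) dx_i ∧ dx_j.

Assembling: d(omega) = 0.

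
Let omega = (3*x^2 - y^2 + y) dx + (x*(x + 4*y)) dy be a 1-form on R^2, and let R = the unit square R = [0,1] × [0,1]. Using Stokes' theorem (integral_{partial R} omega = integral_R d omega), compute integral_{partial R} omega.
integral_(partial R) omega = 3

Stokes: integral_partial_R omega = integral_R d omega with d omega = (∂Q/∂x - ∂P/∂y) dx ∧ dy.
  ∂Q/∂x = 2*x + 4*y
  ∂P/∂y = 1 - 2*y
  integrand = ∂Q/∂x - ∂P/∂y = 2*x + 6*y - 1.
Integrating over R: integral_0^1 integral_0^1 (2*x + 6*y - 1) dx dy = 3.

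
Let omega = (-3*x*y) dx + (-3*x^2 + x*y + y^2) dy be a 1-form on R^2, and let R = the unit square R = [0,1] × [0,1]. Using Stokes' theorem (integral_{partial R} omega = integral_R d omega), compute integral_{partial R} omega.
integral_(partial R) omega = -1

Stokes: integral_partial_R omega = integral_R d omega with d omega = (∂Q/∂x - ∂P/∂y) dx ∧ dy.
  ∂Q/∂x = -6*x + y
  ∂P/∂y = -3*x
  integrand = ∂Q/∂x - ∂P/∂y = -3*x + y.
Integrating over R: integral_0^1 integral_0^1 (-3*x + y) dx dy = -1.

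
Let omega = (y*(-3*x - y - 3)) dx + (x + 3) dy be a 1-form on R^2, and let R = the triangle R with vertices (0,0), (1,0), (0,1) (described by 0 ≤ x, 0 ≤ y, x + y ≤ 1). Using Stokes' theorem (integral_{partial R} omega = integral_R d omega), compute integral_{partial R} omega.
integral_(partial R) omega = 17/6

Stokes: integral_partial_R omega = integral_R d omega with d omega = (∂Q/∂x - ∂P/∂y) dx ∧ dy.
  ∂Q/∂x = 1
  ∂P/∂y = -3*x - 2*y - 3
  integrand = ∂Q/∂x - ∂P/∂y = 3*x + 2*y + 4.
Integrating over R: integral_0^1 integral_0^{1-x} (3*x + 2*y + 4) dy dx = 17/6.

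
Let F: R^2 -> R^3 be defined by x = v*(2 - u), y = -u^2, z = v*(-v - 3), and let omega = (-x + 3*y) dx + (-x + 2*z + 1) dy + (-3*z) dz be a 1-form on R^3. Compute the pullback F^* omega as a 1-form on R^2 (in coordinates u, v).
F^* omega = (u^2*v + 3*u*v^2 + 16*u*v - 2*u + 2*v^2) du + (3*u^3 - u^2*v - 6*u^2 + 4*u*v - 6*v^3 - 27*v^2 - 31*v) dv

Using F^*(f dg) = (f ∘ F) d(g ∘ F), substitute each coordinate x_i by F_i(u, v) in f_i, and replace dx_i by d F_i = (∂F_i/∂u) du + (∂F_i/∂v) dv.
  For the x component: f_1(F) = -3*u^2 + u*v - 2*v; d F_1 = (-v) du + (2 - u) dv
  For the y component: f_2(F) = u*v - 2*v^2 - 8*v + 1; d F_2 = (-2*u) du + (0) dv
  For the z component: f_3(F) = 3*v*(v + 3); d F_3 = (0) du + (-2*v - 3) dv
Combining and collecting du, dv coefficients:
  coeff of du: u^2*v + 3*u*v^2 + 16*u*v - 2*u + 2*v^2
  coeff of dv: 3*u^3 - u^2*v - 6*u^2 + 4*u*v - 6*v^3 - 27*v^2 - 31*v
F^* omega = (u^2*v + 3*u*v^2 + 16*u*v - 2*u + 2*v^2) du + (3*u^3 - u^2*v - 6*u^2 + 4*u*v - 6*v^3 - 27*v^2 - 31*v) dv.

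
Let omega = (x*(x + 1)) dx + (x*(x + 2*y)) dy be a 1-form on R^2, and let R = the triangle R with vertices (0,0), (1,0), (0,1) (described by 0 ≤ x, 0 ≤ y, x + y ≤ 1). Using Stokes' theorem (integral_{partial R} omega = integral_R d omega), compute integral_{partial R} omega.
integral_(partial R) omega = 2/3

Stokes: integral_partial_R omega = integral_R d omega with d omega = (∂Q/∂x - ∂P/∂y) dx ∧ dy.
  ∂Q/∂x = 2*x + 2*y
  ∂P/∂y = 0
  integrand = ∂Q/∂x - ∂P/∂y = 2*x + 2*y.
Integrating over R: integral_0^1 integral_0^{1-x} (2*x + 2*y) dy dx = 2/3.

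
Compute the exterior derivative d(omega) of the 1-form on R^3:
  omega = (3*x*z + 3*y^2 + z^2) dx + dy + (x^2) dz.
d(omega) = (-6*y) dx ∧ dy + (-x - 2*z) dx ∧ dz

For a 1-form omega = sum_i f_i dx_i, the exterior derivative is
  d(omega) = sum_{i < j} (∂f_j/∂x_i - ∂f_i/∂x_j) dx_i ∧ dx_j.
  coefficient of dx ∧ dy: ∂f_2/∂x - ∂f_1/∂y = ∂(1)/∂x - ∂(3*x*z + 3*y^2 + z^2)/∂y = -6*y
  coefficient of dx ∧ dz: ∂f_3/∂x - ∂f_1/∂z = ∂(x^2)/∂x - ∂(3*x*z + 3*y^2 + z^2)/∂z = -x - 2*z
Assembling: d(omega) = (-6*y) dx ∧ dy + (-x - 2*z) dx ∧ dz.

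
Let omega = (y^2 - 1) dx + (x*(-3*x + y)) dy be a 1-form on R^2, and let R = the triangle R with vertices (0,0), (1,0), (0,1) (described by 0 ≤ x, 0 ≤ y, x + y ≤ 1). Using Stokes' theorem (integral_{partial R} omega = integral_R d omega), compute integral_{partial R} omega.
integral_(partial R) omega = -7/6

Stokes: integral_partial_R omega = integral_R d omega with d omega = (∂Q/∂x - ∂P/∂y) dx ∧ dy.
  ∂Q/∂x = -6*x + y
  ∂P/∂y = 2*y
  integrand = ∂Q/∂x - ∂P/∂y = -6*x - y.
Integrating over R: integral_0^1 integral_0^{1-x} (-6*x - y) dy dx = -7/6.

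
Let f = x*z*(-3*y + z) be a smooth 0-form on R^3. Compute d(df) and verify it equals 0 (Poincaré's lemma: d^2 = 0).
d(df) = 0

Step 1: df = sum_i (∂f/∂x_i) dx_i = (z*(-3*y + z)) dx + (-3*x*z) dy + (x*(-3*y + 2*z)) dz.
Step 2: Apply d again. Using the 1-form formula, the coefficient of dx ∧ dy in d(df) is ∂^2 f/∂x ∂y - ∂^2 f/∂y ∂x = (-3*z) - (-3*z) = 0 (equality of mixed partials for smooth f).
Similarly for dx ∧ dz and dy ∧ dz — all coefficients vanish. So d(df) = 0.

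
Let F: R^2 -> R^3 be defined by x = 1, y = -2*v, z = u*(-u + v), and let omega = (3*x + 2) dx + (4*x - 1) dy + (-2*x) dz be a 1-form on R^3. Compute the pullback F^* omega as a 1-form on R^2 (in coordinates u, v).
F^* omega = (4*u - 2*v) du + (-2*u - 6) dv

Using F^*(f dg) = (f ∘ F) d(g ∘ F), substitute each coordinate x_i by F_i(u, v) in f_i, and replace dx_i by d F_i = (∂F_i/∂u) du + (∂F_i/∂v) dv.
  For the x component: f_1(F) = 5; d F_1 = (0) du + (0) dv
  For the y component: f_2(F) = 3; d F_2 = (0) du + (-2) dv
  For the z component: f_3(F) = -2; d F_3 = (-2*u + v) du + (u) dv
Combining and collecting du, dv coefficients:
  coeff of du: 4*u - 2*v
  coeff of dv: -2*u - 6
F^* omega = (4*u - 2*v) du + (-2*u - 6) dv.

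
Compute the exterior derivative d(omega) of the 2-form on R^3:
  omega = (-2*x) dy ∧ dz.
d(omega) = (-2) dx ∧ dy ∧ dz

For a 2-form omega = sum_{i<j} g_{ij} dx_i ∧ dx_j, the exterior derivative is
  d(omega) = sum_{i<j} d(g_{ij}) ∧ dx_i ∧ dx_j = sum_{i<j, k} (∂g_{ij}/∂x_k) dx_k ∧ dx_i ∧ dx_j.
Expand each term, using dx_k ∧ dx_i ∧ dx_j = sgn(permutation) dx_{(a)} ∧ dx_{(b)} ∧ dx_{(c)} with (a < b < c) sorted:
  d(-2*x) includes (∂/∂x)(-2*x) dx = (-2) dx, which multiplied by dy ∧ dz gives (-2) dx ∧ dy ∧ dz
Collecting like 3-forms: d(omega) = (-2) dx ∧ dy ∧ dz.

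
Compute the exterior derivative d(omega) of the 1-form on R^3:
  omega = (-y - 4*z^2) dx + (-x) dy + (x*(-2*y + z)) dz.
d(omega) = (-2*y + 9*z) dx ∧ dz + (-2*x) dy ∧ dz

For a 1-form omega = sum_i f_i dx_i, the exterior derivative is
  d(omega) = sum_{i < j} (∂f_j/∂x_i - ∂f_i/∂x_j) dx_i ∧ dx_j.
  coefficient of dx ∧ dz: ∂f_3/∂x - ∂f_1/∂z = ∂(x*(-2*y + z))/∂x - ∂(-y - 4*z^2)/∂z = -2*y + 9*z
  coefficient of dy ∧ dz: ∂f_3/∂y - ∂f_2/∂z = ∂(x*(-2*y + z))/∂y - ∂(-x)/∂z = -2*x
Assembling: d(omega) = (-2*y + 9*z) dx ∧ dz + (-2*x) dy ∧ dz.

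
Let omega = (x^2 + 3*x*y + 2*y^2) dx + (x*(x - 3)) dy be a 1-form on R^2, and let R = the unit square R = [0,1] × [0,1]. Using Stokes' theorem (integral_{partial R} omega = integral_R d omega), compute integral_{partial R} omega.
integral_(partial R) omega = -11/2

Stokes: integral_partial_R omega = integral_R d omega with d omega = (∂Q/∂x - ∂P/∂y) dx ∧ dy.
  ∂Q/∂x = 2*x - 3
  ∂P/∂y = 3*x + 4*y
  integrand = ∂Q/∂x - ∂P/∂y = -x - 4*y - 3.
Integrating over R: integral_0^1 integral_0^1 (-x - 4*y - 3) dx dy = -11/2.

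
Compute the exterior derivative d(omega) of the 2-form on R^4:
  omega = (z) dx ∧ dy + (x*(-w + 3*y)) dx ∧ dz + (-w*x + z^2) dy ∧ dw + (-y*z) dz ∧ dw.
d(omega) = (1 - 3*x) dx ∧ dy ∧ dz + (-x) dx ∧ dz ∧ dw + (-w) dx ∧ dy ∧ dw + (-3*z) dy ∧ dz ∧ dw

For a 2-form omega = sum_{i<j} g_{ij} dx_i ∧ dx_j, the exterior derivative is
  d(omega) = sum_{i<j} d(g_{ij}) ∧ dx_i ∧ dx_j = sum_{i<j, k} (∂g_{ij}/∂x_k) dx_k ∧ dx_i ∧ dx_j.
Expand each term, using dx_k ∧ dx_i ∧ dx_j = sgn(permutation) dx_{(a)} ∧ dx_{(b)} ∧ dx_{(c)} with (a < b < c) sorted:
  d(z) includes (∂/∂z)(z) dz = (1) dz, which multiplied by dx ∧ dy gives (1) dx ∧ dy ∧ dz
  d(x*(-w + 3*y)) includes (∂/∂y)(x*(-w + 3*y)) dy = (3*x) dy, which multiplied by dx ∧ dz gives (-3*x) dx ∧ dy ∧ dz
  d(x*(-w + 3*y)) includes (∂/∂w)(x*(-w + 3*y)) dw = (-x) dw, which multiplied by dx ∧ dz gives (-x) dx ∧ dz ∧ dw
  d(-w*x + z^2) includes (∂/∂x)(-w*x + z^2) dx = (-w) dx, which multiplied by dy ∧ dw gives (-w) dx ∧ dy ∧ dw
  d(-w*x + z^2) includes (∂/∂z)(-w*x + z^2) dz = (2*z) dz, which multiplied by dy ∧ dw gives (-2*z) dy ∧ dz ∧ dw
  d(-y*z) includes (∂/∂y)(-y*z) dy = (-z) dy, which multiplied by dz ∧ dw gives (-z) dy ∧ dz ∧ dw
Collecting like 3-forms: d(omega) = (1 - 3*x) dx ∧ dy ∧ dz + (-x) dx ∧ dz ∧ dw + (-w) dx ∧ dy ∧ dw + (-3*z) dy ∧ dz ∧ dw.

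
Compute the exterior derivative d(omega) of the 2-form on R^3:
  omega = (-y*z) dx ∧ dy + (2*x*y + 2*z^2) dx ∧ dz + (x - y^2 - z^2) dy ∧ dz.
d(omega) = (-2*x - y + 1) dx ∧ dy ∧ dz

For a 2-form omega = sum_{i<j} g_{ij} dx_i ∧ dx_j, the exterior derivative is
  d(omega) = sum_{i<j} d(g_{ij}) ∧ dx_i ∧ dx_j = sum_{i<j, k} (∂g_{ij}/∂x_k) dx_k ∧ dx_i ∧ dx_j.
Expand each term, using dx_k ∧ dx_i ∧ dx_j = sgn(permutation) dx_{(a)} ∧ dx_{(b)} ∧ dx_{(c)} with (a < b < c) sorted:
  d(-y*z) includes (∂/∂z)(-y*z) dz = (-y) dz, which multiplied by dx ∧ dy gives (-y) dx ∧ dy ∧ dz
  d(2*x*y + 2*z^2) includes (∂/∂y)(2*x*y + 2*z^2) dy = (2*x) dy, which multiplied by dx ∧ dz gives (-2*x) dx ∧ dy ∧ dz
  d(x - y^2 - z^2) includes (∂/∂x)(x - y^2 - z^2) dx = (1) dx, which multiplied by dy ∧ dz gives (1) dx ∧ dy ∧ dz
Collecting like 3-forms: d(omega) = (-2*x - y + 1) dx ∧ dy ∧ dz.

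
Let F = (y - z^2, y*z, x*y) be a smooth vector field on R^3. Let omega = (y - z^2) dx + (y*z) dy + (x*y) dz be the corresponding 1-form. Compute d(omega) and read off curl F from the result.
d(omega) = (x - y) dy ∧ dz + (-y - 2*z) dz ∧ dx + (-1) dx ∧ dy; curl F = (x - y, -y - 2*z, -1)

d omega = sum_{i<j} (∂f_j/∂x_i - ∂f_i/∂x_j) dx_i ∧ dx_j. Under the identification (dy ∧ dz, dz ∧ dx, dx ∧ dy) ↔ (e_x, e_y, e_z), the coefficients are exactly the components of curl F. Compute:
  ∂R/∂y - ∂Q/∂z = (x) - (y) = x - y
  ∂P/∂z - ∂R/∂x = (-2*z) - (y) = -y - 2*z
  ∂Q/∂x - ∂P/∂y = (0) - (1) = -1.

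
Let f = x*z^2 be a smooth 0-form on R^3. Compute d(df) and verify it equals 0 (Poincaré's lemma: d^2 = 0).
d(df) = 0

Step 1: df = sum_i (∂f/∂x_i) dx_i = (z^2) dx + (0) dy + (2*x*z) dz.
Step 2: Apply d again. Using the 1-form formula, the coefficient of dx ∧ dy in d(df) is ∂^2 f/∂x ∂y - ∂^2 f/∂y ∂x = (0) - (0) = 0 (equality of mixed partials for smooth f).
Similarly for dx ∧ dz and dy ∧ dz — all coefficients vanish. So d(df) = 0.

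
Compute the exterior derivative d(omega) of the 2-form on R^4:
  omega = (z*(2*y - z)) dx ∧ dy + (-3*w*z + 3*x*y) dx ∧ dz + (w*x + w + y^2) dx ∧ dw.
d(omega) = (-3*x + 2*y - 2*z) dx ∧ dy ∧ dz + (-3*z) dx ∧ dz ∧ dw + (-2*y) dx ∧ dy ∧ dw

For a 2-form omega = sum_{i<j} g_{ij} dx_i ∧ dx_j, the exterior derivative is
  d(omega) = sum_{i<j} d(g_{ij}) ∧ dx_i ∧ dx_j = sum_{i<j, k} (∂g_{ij}/∂x_k) dx_k ∧ dx_i ∧ dx_j.
Expand each term, using dx_k ∧ dx_i ∧ dx_j = sgn(permutation) dx_{(a)} ∧ dx_{(b)} ∧ dx_{(c)} with (a < b < c) sorted:
  d(z*(2*y - z)) includes (∂/∂z)(z*(2*y - z)) dz = (2*y - 2*z) dz, which multiplied by dx ∧ dy gives (2*y - 2*z) dx ∧ dy ∧ dz
  d(-3*w*z + 3*x*y) includes (∂/∂y)(-3*w*z + 3*x*y) dy = (3*x) dy, which multiplied by dx ∧ dz gives (-3*x) dx ∧ dy ∧ dz
  d(-3*w*z + 3*x*y) includes (∂/∂w)(-3*w*z + 3*x*y) dw = (-3*z) dw, which multiplied by dx ∧ dz gives (-3*z) dx ∧ dz ∧ dw
  d(w*x + w + y^2) includes (∂/∂y)(w*x + w + y^2) dy = (2*y) dy, which multiplied by dx ∧ dw gives (-2*y) dx ∧ dy ∧ dw
Collecting like 3-forms: d(omega) = (-3*x + 2*y - 2*z) dx ∧ dy ∧ dz + (-3*z) dx ∧ dz ∧ dw + (-2*y) dx ∧ dy ∧ dw.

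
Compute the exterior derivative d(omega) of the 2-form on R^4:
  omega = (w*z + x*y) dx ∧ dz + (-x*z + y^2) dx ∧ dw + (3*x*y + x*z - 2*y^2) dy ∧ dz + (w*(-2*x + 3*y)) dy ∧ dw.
d(omega) = (-x + 3*y + z) dx ∧ dy ∧ dz + (x + z) dx ∧ dz ∧ dw + (-2*w - 2*y) dx ∧ dy ∧ dw

For a 2-form omega = sum_{i<j} g_{ij} dx_i ∧ dx_j, the exterior derivative is
  d(omega) = sum_{i<j} d(g_{ij}) ∧ dx_i ∧ dx_j = sum_{i<j, k} (∂g_{ij}/∂x_k) dx_k ∧ dx_i ∧ dx_j.
Expand each term, using dx_k ∧ dx_i ∧ dx_j = sgn(permutation) dx_{(a)} ∧ dx_{(b)} ∧ dx_{(c)} with (a < b < c) sorted:
  d(w*z + x*y) includes (∂/∂y)(w*z + x*y) dy = (x) dy, which multiplied by dx ∧ dz gives (-x) dx ∧ dy ∧ dz
  d(w*z + x*y) includes (∂/∂w)(w*z + x*y) dw = (z) dw, which multiplied by dx ∧ dz gives (z) dx ∧ dz ∧ dw
  d(-x*z + y^2) includes (∂/∂y)(-x*z + y^2) dy = (2*y) dy, which multiplied by dx ∧ dw gives (-2*y) dx ∧ dy ∧ dw
  d(-x*z + y^2) includes (∂/∂z)(-x*z + y^2) dz = (-x) dz, which multiplied by dx ∧ dw gives (x) dx ∧ dz ∧ dw
  d(3*x*y + x*z - 2*y^2) includes (∂/∂x)(3*x*y + x*z - 2*y^2) dx = (3*y + z) dx, which multiplied by dy ∧ dz gives (3*y + z) dx ∧ dy ∧ dz
  d(w*(-2*x + 3*y)) includes (∂/∂x)(w*(-2*x + 3*y)) dx = (-2*w) dx, which multiplied by dy ∧ dw gives (-2*w) dx ∧ dy ∧ dw
Collecting like 3-forms: d(omega) = (-x + 3*y + z) dx ∧ dy ∧ dz + (x + z) dx ∧ dz ∧ dw + (-2*w - 2*y) dx ∧ dy ∧ dw.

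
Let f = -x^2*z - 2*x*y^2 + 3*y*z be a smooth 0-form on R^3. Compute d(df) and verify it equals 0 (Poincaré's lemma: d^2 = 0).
d(df) = 0

Step 1: df = sum_i (∂f/∂x_i) dx_i = (-2*x*z - 2*y^2) dx + (-4*x*y + 3*z) dy + (-x^2 + 3*y) dz.
Step 2: Apply d again. Using the 1-form formula, the coefficient of dx ∧ dy in d(df) is ∂^2 f/∂x ∂y - ∂^2 f/∂y ∂x = (-4*y) - (-4*y) = 0 (equality of mixed partials for smooth f).
Similarly for dx ∧ dz and dy ∧ dz — all coefficients vanish. So d(df) = 0.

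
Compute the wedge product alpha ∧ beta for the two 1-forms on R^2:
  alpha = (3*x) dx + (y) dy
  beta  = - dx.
alpha ∧ beta = (y) dx ∧ dy

Distribute the wedge, using dx_i ∧ dx_j = -dx_j ∧ dx_i and dx_i ∧ dx_i = 0. For each pair (i, j) with i < j, the coefficient of dx_i ∧ dx_j in alpha ∧ beta is (alpha_i * beta_j - alpha_j * beta_i). Collecting: alpha ∧ beta = (y) dx ∧ dy.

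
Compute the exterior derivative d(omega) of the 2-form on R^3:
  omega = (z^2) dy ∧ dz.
d(omega) = 0

For a 2-form omega = sum_{i<j} g_{ij} dx_i ∧ dx_j, the exterior derivative is
  d(omega) = sum_{i<j} d(g_{ij}) ∧ dx_i ∧ dx_j = sum_{i<j, k} (∂g_{ij}/∂x_k) dx_k ∧ dx_i ∧ dx_j.
Expand each term, using dx_k ∧ dx_i ∧ dx_j = sgn(permutation) dx_{(a)} ∧ dx_{(b)} ∧ dx_{(c)} with (a < b < c) sorted:

Collecting like 3-forms: d(omega) = 0.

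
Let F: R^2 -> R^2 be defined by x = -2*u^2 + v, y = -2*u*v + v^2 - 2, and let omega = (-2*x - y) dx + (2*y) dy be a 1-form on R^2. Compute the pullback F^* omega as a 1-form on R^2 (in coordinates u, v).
F^* omega = (-16*u^3 - 8*u^2*v + 12*u*v^2 + 8*u*v - 8*u - 4*v^3 + 8*v) du + (8*u^2*v + 4*u^2 - 12*u*v^2 + 2*u*v + 8*u + 4*v^3 - v^2 - 10*v + 2) dv

Using F^*(f dg) = (f ∘ F) d(g ∘ F), substitute each coordinate x_i by F_i(u, v) in f_i, and replace dx_i by d F_i = (∂F_i/∂u) du + (∂F_i/∂v) dv.
  For the x component: f_1(F) = 4*u^2 + 2*u*v - v^2 - 2*v + 2; d F_1 = (-4*u) du + (1) dv
  For the y component: f_2(F) = -4*u*v + 2*v^2 - 4; d F_2 = (-2*v) du + (-2*u + 2*v) dv
Combining and collecting du, dv coefficients:
  coeff of du: -16*u^3 - 8*u^2*v + 12*u*v^2 + 8*u*v - 8*u - 4*v^3 + 8*v
  coeff of dv: 8*u^2*v + 4*u^2 - 12*u*v^2 + 2*u*v + 8*u + 4*v^3 - v^2 - 10*v + 2
F^* omega = (-16*u^3 - 8*u^2*v + 12*u*v^2 + 8*u*v - 8*u - 4*v^3 + 8*v) du + (8*u^2*v + 4*u^2 - 12*u*v^2 + 2*u*v + 8*u + 4*v^3 - v^2 - 10*v + 2) dv.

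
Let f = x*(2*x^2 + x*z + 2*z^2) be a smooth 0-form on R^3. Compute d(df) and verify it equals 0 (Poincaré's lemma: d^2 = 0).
d(df) = 0

Step 1: df = sum_i (∂f/∂x_i) dx_i = (6*x^2 + 2*x*z + 2*z^2) dx + (0) dy + (x*(x + 4*z)) dz.
Step 2: Apply d again. Using the 1-form formula, the coefficient of dx ∧ dy in d(df) is ∂^2 f/∂x ∂y - ∂^2 f/∂y ∂x = (0) - (0) = 0 (equality of mixed partials for smooth f).
Similarly for dx ∧ dz and dy ∧ dz — all coefficients vanish. So d(df) = 0.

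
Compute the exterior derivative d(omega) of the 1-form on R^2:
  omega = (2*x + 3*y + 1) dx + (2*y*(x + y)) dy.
d(omega) = (2*y - 3) dx ∧ dy

For a 1-form omega = sum_i f_i dx_i, the exterior derivative is
  d(omega) = sum_{i < j} (∂f_j/∂x_i - ∂f_i/∂x_j) dx_i ∧ dx_j.
  coefficient of dx ∧ dy: ∂f_2/∂x - ∂f_1/∂y = ∂(2*y*(x + y))/∂x - ∂(2*x + 3*y + 1)/∂y = 2*y - 3
Assembling: d(omega) = (2*y - 3) dx ∧ dy.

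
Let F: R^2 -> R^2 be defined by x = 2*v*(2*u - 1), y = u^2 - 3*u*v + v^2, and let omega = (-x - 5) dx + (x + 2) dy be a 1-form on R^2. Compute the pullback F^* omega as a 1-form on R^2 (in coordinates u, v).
F^* omega = (8*u^2*v - 28*u*v^2 - 4*u*v + 4*u + 14*v^2 - 26*v) du + (-28*u^2*v + 8*u*v^2 + 22*u*v - 26*u - 4*v^2 + 10) dv

Using F^*(f dg) = (f ∘ F) d(g ∘ F), substitute each coordinate x_i by F_i(u, v) in f_i, and replace dx_i by d F_i = (∂F_i/∂u) du + (∂F_i/∂v) dv.
  For the x component: f_1(F) = -4*u*v + 2*v - 5; d F_1 = (4*v) du + (4*u - 2) dv
  For the y component: f_2(F) = 4*u*v - 2*v + 2; d F_2 = (2*u - 3*v) du + (-3*u + 2*v) dv
Combining and collecting du, dv coefficients:
  coeff of du: 8*u^2*v - 28*u*v^2 - 4*u*v + 4*u + 14*v^2 - 26*v
  coeff of dv: -28*u^2*v + 8*u*v^2 + 22*u*v - 26*u - 4*v^2 + 10
F^* omega = (8*u^2*v - 28*u*v^2 - 4*u*v + 4*u + 14*v^2 - 26*v) du + (-28*u^2*v + 8*u*v^2 + 22*u*v - 26*u - 4*v^2 + 10) dv.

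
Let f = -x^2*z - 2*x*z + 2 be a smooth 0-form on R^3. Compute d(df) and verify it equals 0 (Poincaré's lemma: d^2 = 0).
d(df) = 0

Step 1: df = sum_i (∂f/∂x_i) dx_i = (2*z*(-x - 1)) dx + (0) dy + (x*(-x - 2)) dz.
Step 2: Apply d again. Using the 1-form formula, the coefficient of dx ∧ dy in d(df) is ∂^2 f/∂x ∂y - ∂^2 f/∂y ∂x = (0) - (0) = 0 (equality of mixed partials for smooth f).
Similarly for dx ∧ dz and dy ∧ dz — all coefficients vanish. So d(df) = 0.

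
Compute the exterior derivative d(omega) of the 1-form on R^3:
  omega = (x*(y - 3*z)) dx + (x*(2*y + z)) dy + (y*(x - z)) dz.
d(omega) = (-x + 2*y + z) dx ∧ dy + (3*x + y) dx ∧ dz + (-z) dy ∧ dz

For a 1-form omega = sum_i f_i dx_i, the exterior derivative is
  d(omega) = sum_{i < j} (∂f_j/∂x_i - ∂f_i/∂x_j) dx_i ∧ dx_j.
  coefficient of dx ∧ dy: ∂f_2/∂x - ∂f_1/∂y = ∂(x*(2*y + z))/∂x - ∂(x*(y - 3*z))/∂y = -x + 2*y + z
  coefficient of dx ∧ dz: ∂f_3/∂x - ∂f_1/∂z = ∂(y*(x - z))/∂x - ∂(x*(y - 3*z))/∂z = 3*x + y
  coefficient of dy ∧ dz: ∂f_3/∂y - ∂f_2/∂z = ∂(y*(x - z))/∂y - ∂(x*(2*y + z))/∂z = -z
Assembling: d(omega) = (-x + 2*y + z) dx ∧ dy + (3*x + y) dx ∧ dz + (-z) dy ∧ dz.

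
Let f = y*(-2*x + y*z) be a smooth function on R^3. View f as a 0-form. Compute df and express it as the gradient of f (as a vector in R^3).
df = (-2*y) dx + (-2*x + 2*y*z) dy + (y^2) dz; grad f = (-2*y, -2*x + 2*y*z, y^2)

For a 0-form f, d f = (∂f/∂x) dx + (∂f/∂y) dy + (∂f/∂z) dz. The components of the vector representation are exactly the entries of grad f in Cartesian coordinates:
  ∂f/∂x = -2*y
  ∂f/∂y = -2*x + 2*y*z
  ∂f/∂z = y^2.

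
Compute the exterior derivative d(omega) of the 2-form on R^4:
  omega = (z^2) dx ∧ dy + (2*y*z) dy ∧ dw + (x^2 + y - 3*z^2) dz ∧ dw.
d(omega) = (2*z) dx ∧ dy ∧ dz + (1 - 2*y) dy ∧ dz ∧ dw + (2*x) dx ∧ dz ∧ dw

For a 2-form omega = sum_{i<j} g_{ij} dx_i ∧ dx_j, the exterior derivative is
  d(omega) = sum_{i<j} d(g_{ij}) ∧ dx_i ∧ dx_j = sum_{i<j, k} (∂g_{ij}/∂x_k) dx_k ∧ dx_i ∧ dx_j.
Expand each term, using dx_k ∧ dx_i ∧ dx_j = sgn(permutation) dx_{(a)} ∧ dx_{(b)} ∧ dx_{(c)} with (a < b < c) sorted:
  d(z^2) includes (∂/∂z)(z^2) dz = (2*z) dz, which multiplied by dx ∧ dy gives (2*z) dx ∧ dy ∧ dz
  d(2*y*z) includes (∂/∂z)(2*y*z) dz = (2*y) dz, which multiplied by dy ∧ dw gives (-2*y) dy ∧ dz ∧ dw
  d(x^2 + y - 3*z^2) includes (∂/∂x)(x^2 + y - 3*z^2) dx = (2*x) dx, which multiplied by dz ∧ dw gives (2*x) dx ∧ dz ∧ dw
  d(x^2 + y - 3*z^2) includes (∂/∂y)(x^2 + y - 3*z^2) dy = (1) dy, which multiplied by dz ∧ dw gives (1) dy ∧ dz ∧ dw
Collecting like 3-forms: d(omega) = (2*z) dx ∧ dy ∧ dz + (1 - 2*y) dy ∧ dz ∧ dw + (2*x) dx ∧ dz ∧ dw.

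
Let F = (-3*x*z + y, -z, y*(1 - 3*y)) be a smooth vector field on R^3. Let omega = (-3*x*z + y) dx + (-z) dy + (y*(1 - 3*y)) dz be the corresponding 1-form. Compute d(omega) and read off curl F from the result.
d(omega) = (2 - 6*y) dy ∧ dz + (-3*x) dz ∧ dx + (-1) dx ∧ dy; curl F = (2 - 6*y, -3*x, -1)

d omega = sum_{i<j} (∂f_j/∂x_i - ∂f_i/∂x_j) dx_i ∧ dx_j. Under the identification (dy ∧ dz, dz ∧ dx, dx ∧ dy) ↔ (e_x, e_y, e_z), the coefficients are exactly the components of curl F. Compute:
  ∂R/∂y - ∂Q/∂z = (1 - 6*y) - (-1) = 2 - 6*y
  ∂P/∂z - ∂R/∂x = (-3*x) - (0) = -3*x
  ∂Q/∂x - ∂P/∂y = (0) - (1) = -1.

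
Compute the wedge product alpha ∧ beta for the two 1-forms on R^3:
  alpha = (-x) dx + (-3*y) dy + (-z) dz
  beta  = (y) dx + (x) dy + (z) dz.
alpha ∧ beta = (-x^2 + 3*y^2) dx ∧ dy + (z*(-x + y)) dx ∧ dz + (z*(x - 3*y)) dy ∧ dz

Distribute the wedge, using dx_i ∧ dx_j = -dx_j ∧ dx_i and dx_i ∧ dx_i = 0. For each pair (i, j) with i < j, the coefficient of dx_i ∧ dx_j in alpha ∧ beta is (alpha_i * beta_j - alpha_j * beta_i). Collecting: alpha ∧ beta = (-x^2 + 3*y^2) dx ∧ dy + (z*(-x + y)) dx ∧ dz + (z*(x - 3*y)) dy ∧ dz.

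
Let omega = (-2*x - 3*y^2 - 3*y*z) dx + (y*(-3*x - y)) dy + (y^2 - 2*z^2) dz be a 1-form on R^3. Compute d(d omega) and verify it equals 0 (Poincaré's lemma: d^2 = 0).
d(d omega) = 0

Step 1: d omega = sum_{i<j} (∂f_j/∂x_i - ∂f_i/∂x_j) dx_i ∧ dx_j:
  coeff of dx ∧ dy: 3*y + 3*z
  coeff of dx ∧ dz: 3*y
  coeff of dy ∧ dz: 2*y
Step 2: Apply d again to each 2-form coefficient. The only possible 3-form in R^3 is dx ∧ dy ∧ dz, with coefficient
  ∂(coeff of dy∧dz)/∂x - ∂(coeff of dx∧dz)/∂y + ∂(coeff of dx∧dy)/∂z
  = ∂/∂x (2*y) - ∂/∂y (3*y) + ∂/∂z (3*y + 3*z).
Each of these terms simplifies to sums of mixed partials that cancel in pairs. The result is 0 (by equality of mixed partials for smooth functions — Schwarz / Clairaut).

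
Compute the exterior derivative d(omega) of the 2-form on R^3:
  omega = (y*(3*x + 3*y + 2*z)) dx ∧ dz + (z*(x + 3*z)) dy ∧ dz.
d(omega) = (-3*x - 6*y - z) dx ∧ dy ∧ dz

For a 2-form omega = sum_{i<j} g_{ij} dx_i ∧ dx_j, the exterior derivative is
  d(omega) = sum_{i<j} d(g_{ij}) ∧ dx_i ∧ dx_j = sum_{i<j, k} (∂g_{ij}/∂x_k) dx_k ∧ dx_i ∧ dx_j.
Expand each term, using dx_k ∧ dx_i ∧ dx_j = sgn(permutation) dx_{(a)} ∧ dx_{(b)} ∧ dx_{(c)} with (a < b < c) sorted:
  d(y*(3*x + 3*y + 2*z)) includes (∂/∂y)(y*(3*x + 3*y + 2*z)) dy = (3*x + 6*y + 2*z) dy, which multiplied by dx ∧ dz gives (-3*x - 6*y - 2*z) dx ∧ dy ∧ dz
  d(z*(x + 3*z)) includes (∂/∂x)(z*(x + 3*z)) dx = (z) dx, which multiplied by dy ∧ dz gives (z) dx ∧ dy ∧ dz
Collecting like 3-forms: d(omega) = (-3*x - 6*y - z) dx ∧ dy ∧ dz.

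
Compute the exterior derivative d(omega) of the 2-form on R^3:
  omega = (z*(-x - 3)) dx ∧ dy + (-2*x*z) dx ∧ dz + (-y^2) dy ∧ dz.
d(omega) = (-x - 3) dx ∧ dy ∧ dz

For a 2-form omega = sum_{i<j} g_{ij} dx_i ∧ dx_j, the exterior derivative is
  d(omega) = sum_{i<j} d(g_{ij}) ∧ dx_i ∧ dx_j = sum_{i<j, k} (∂g_{ij}/∂x_k) dx_k ∧ dx_i ∧ dx_j.
Expand each term, using dx_k ∧ dx_i ∧ dx_j = sgn(permutation) dx_{(a)} ∧ dx_{(b)} ∧ dx_{(c)} with (a < b < c) sorted:
  d(z*(-x - 3)) includes (∂/∂z)(z*(-x - 3)) dz = (-x - 3) dz, which multiplied by dx ∧ dy gives (-x - 3) dx ∧ dy ∧ dz
Collecting like 3-forms: d(omega) = (-x - 3) dx ∧ dy ∧ dz.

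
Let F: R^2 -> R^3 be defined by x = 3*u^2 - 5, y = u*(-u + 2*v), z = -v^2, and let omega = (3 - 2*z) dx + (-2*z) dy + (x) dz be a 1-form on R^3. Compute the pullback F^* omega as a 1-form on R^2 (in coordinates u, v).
F^* omega = (8*u*v^2 + 18*u + 4*v^3) du + (2*v*(-3*u^2 + 2*u*v + 5)) dv

Using F^*(f dg) = (f ∘ F) d(g ∘ F), substitute each coordinate x_i by F_i(u, v) in f_i, and replace dx_i by d F_i = (∂F_i/∂u) du + (∂F_i/∂v) dv.
  For the x component: f_1(F) = 2*v^2 + 3; d F_1 = (6*u) du + (0) dv
  For the y component: f_2(F) = 2*v^2; d F_2 = (-2*u + 2*v) du + (2*u) dv
  For the z component: f_3(F) = 3*u^2 - 5; d F_3 = (0) du + (-2*v) dv
Combining and collecting du, dv coefficients:
  coeff of du: 8*u*v^2 + 18*u + 4*v^3
  coeff of dv: 2*v*(-3*u^2 + 2*u*v + 5)
F^* omega = (8*u*v^2 + 18*u + 4*v^3) du + (2*v*(-3*u^2 + 2*u*v + 5)) dv.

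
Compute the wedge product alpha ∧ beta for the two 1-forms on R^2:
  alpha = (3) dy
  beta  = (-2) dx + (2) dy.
alpha ∧ beta = (6) dx ∧ dy

Distribute the wedge, using dx_i ∧ dx_j = -dx_j ∧ dx_i and dx_i ∧ dx_i = 0. For each pair (i, j) with i < j, the coefficient of dx_i ∧ dx_j in alpha ∧ beta is (alpha_i * beta_j - alpha_j * beta_i). Collecting: alpha ∧ beta = (6) dx ∧ dy.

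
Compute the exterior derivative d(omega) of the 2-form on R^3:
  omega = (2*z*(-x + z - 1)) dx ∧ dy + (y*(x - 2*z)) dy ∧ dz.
d(omega) = (-2*x + y + 4*z - 2) dx ∧ dy ∧ dz

For a 2-form omega = sum_{i<j} g_{ij} dx_i ∧ dx_j, the exterior derivative is
  d(omega) = sum_{i<j} d(g_{ij}) ∧ dx_i ∧ dx_j = sum_{i<j, k} (∂g_{ij}/∂x_k) dx_k ∧ dx_i ∧ dx_j.
Expand each term, using dx_k ∧ dx_i ∧ dx_j = sgn(permutation) dx_{(a)} ∧ dx_{(b)} ∧ dx_{(c)} with (a < b < c) sorted:
  d(2*z*(-x + z - 1)) includes (∂/∂z)(2*z*(-x + z - 1)) dz = (-2*x + 4*z - 2) dz, which multiplied by dx ∧ dy gives (-2*x + 4*z - 2) dx ∧ dy ∧ dz
  d(y*(x - 2*z)) includes (∂/∂x)(y*(x - 2*z)) dx = (y) dx, which multiplied by dy ∧ dz gives (y) dx ∧ dy ∧ dz
Collecting like 3-forms: d(omega) = (-2*x + y + 4*z - 2) dx ∧ dy ∧ dz.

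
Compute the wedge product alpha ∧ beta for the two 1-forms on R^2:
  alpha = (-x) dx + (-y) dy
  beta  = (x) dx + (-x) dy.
alpha ∧ beta = (x*(x + y)) dx ∧ dy

Distribute the wedge, using dx_i ∧ dx_j = -dx_j ∧ dx_i and dx_i ∧ dx_i = 0. For each pair (i, j) with i < j, the coefficient of dx_i ∧ dx_j in alpha ∧ beta is (alpha_i * beta_j - alpha_j * beta_i). Collecting: alpha ∧ beta = (x*(x + y)) dx ∧ dy.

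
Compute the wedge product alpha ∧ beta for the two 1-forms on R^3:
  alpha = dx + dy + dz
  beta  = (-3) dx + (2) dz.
alpha ∧ beta = (5) dx ∧ dz + (3) dx ∧ dy + (2) dy ∧ dz

Distribute the wedge, using dx_i ∧ dx_j = -dx_j ∧ dx_i and dx_i ∧ dx_i = 0. For each pair (i, j) with i < j, the coefficient of dx_i ∧ dx_j in alpha ∧ beta is (alpha_i * beta_j - alpha_j * beta_i). Collecting: alpha ∧ beta = (5) dx ∧ dz + (3) dx ∧ dy + (2) dy ∧ dz.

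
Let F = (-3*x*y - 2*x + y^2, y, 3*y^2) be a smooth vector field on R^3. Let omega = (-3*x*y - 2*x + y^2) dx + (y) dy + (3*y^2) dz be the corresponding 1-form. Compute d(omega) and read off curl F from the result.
d(omega) = (6*y) dy ∧ dz + (0) dz ∧ dx + (3*x - 2*y) dx ∧ dy; curl F = (6*y, 0, 3*x - 2*y)

d omega = sum_{i<j} (∂f_j/∂x_i - ∂f_i/∂x_j) dx_i ∧ dx_j. Under the identification (dy ∧ dz, dz ∧ dx, dx ∧ dy) ↔ (e_x, e_y, e_z), the coefficients are exactly the components of curl F. Compute:
  ∂R/∂y - ∂Q/∂z = (6*y) - (0) = 6*y
  ∂P/∂z - ∂R/∂x = (0) - (0) = 0
  ∂Q/∂x - ∂P/∂y = (0) - (-3*x + 2*y) = 3*x - 2*y.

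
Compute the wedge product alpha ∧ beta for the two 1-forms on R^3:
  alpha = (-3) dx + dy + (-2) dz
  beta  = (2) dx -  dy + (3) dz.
alpha ∧ beta = (1) dx ∧ dy + (-5) dx ∧ dz + (1) dy ∧ dz

Distribute the wedge, using dx_i ∧ dx_j = -dx_j ∧ dx_i and dx_i ∧ dx_i = 0. For each pair (i, j) with i < j, the coefficient of dx_i ∧ dx_j in alpha ∧ beta is (alpha_i * beta_j - alpha_j * beta_i). Collecting: alpha ∧ beta = (1) dx ∧ dy + (-5) dx ∧ dz + (1) dy ∧ dz.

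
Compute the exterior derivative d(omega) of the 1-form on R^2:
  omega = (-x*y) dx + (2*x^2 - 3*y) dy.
d(omega) = (5*x) dx ∧ dy

For a 1-form omega = sum_i f_i dx_i, the exterior derivative is
  d(omega) = sum_{i < j} (∂f_j/∂x_i - ∂f_i/∂x_j) dx_i ∧ dx_j.
  coefficient of dx ∧ dy: ∂f_2/∂x - ∂f_1/∂y = ∂(2*x^2 - 3*y)/∂x - ∂(-x*y)/∂y = 5*x
Assembling: d(omega) = (5*x) dx ∧ dy.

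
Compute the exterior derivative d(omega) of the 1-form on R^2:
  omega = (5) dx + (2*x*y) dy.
d(omega) = (2*y) dx ∧ dy

For a 1-form omega = sum_i f_i dx_i, the exterior derivative is
  d(omega) = sum_{i < j} (∂f_j/∂x_i - ∂f_i/∂x_j) dx_i ∧ dx_j.
  coefficient of dx ∧ dy: ∂f_2/∂x - ∂f_1/∂y = ∂(2*x*y)/∂x - ∂(5)/∂y = 2*y
Assembling: d(omega) = (2*y) dx ∧ dy.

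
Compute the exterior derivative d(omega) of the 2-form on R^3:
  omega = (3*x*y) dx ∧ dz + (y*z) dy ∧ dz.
d(omega) = (-3*x) dx ∧ dy ∧ dz

For a 2-form omega = sum_{i<j} g_{ij} dx_i ∧ dx_j, the exterior derivative is
  d(omega) = sum_{i<j} d(g_{ij}) ∧ dx_i ∧ dx_j = sum_{i<j, k} (∂g_{ij}/∂x_k) dx_k ∧ dx_i ∧ dx_j.
Expand each term, using dx_k ∧ dx_i ∧ dx_j = sgn(permutation) dx_{(a)} ∧ dx_{(b)} ∧ dx_{(c)} with (a < b < c) sorted:
  d(3*x*y) includes (∂/∂y)(3*x*y) dy = (3*x) dy, which multiplied by dx ∧ dz gives (-3*x) dx ∧ dy ∧ dz
Collecting like 3-forms: d(omega) = (-3*x) dx ∧ dy ∧ dz.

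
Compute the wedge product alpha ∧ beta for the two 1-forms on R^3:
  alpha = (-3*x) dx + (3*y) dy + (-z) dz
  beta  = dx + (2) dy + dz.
alpha ∧ beta = (-6*x - 3*y) dx ∧ dy + (-3*x + z) dx ∧ dz + (3*y + 2*z) dy ∧ dz

Distribute the wedge, using dx_i ∧ dx_j = -dx_j ∧ dx_i and dx_i ∧ dx_i = 0. For each pair (i, j) with i < j, the coefficient of dx_i ∧ dx_j in alpha ∧ beta is (alpha_i * beta_j - alpha_j * beta_i). Collecting: alpha ∧ beta = (-6*x - 3*y) dx ∧ dy + (-3*x + z) dx ∧ dz + (3*y + 2*z) dy ∧ dz.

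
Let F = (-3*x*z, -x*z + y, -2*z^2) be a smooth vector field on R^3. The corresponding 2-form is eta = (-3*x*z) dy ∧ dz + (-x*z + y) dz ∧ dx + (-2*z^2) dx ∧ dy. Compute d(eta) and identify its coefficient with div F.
d(eta) = (1 - 7*z) dx ∧ dy ∧ dz; div F = 1 - 7*z

For a 2-form in R^3 of the form above, applying d gives a 3-form with coefficient ∂P/∂x + ∂Q/∂y + ∂R/∂z:
  ∂P/∂x = -3*z
  ∂Q/∂y = 1
  ∂R/∂z = -4*z
Sum = 1 - 7*z, which is exactly div F.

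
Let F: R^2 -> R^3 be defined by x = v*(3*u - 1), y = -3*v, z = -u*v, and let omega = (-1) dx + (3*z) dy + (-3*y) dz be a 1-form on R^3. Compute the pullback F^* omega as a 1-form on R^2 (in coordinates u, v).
F^* omega = (3*v*(-3*v - 1)) du + (1 - 3*u) dv

Using F^*(f dg) = (f ∘ F) d(g ∘ F), substitute each coordinate x_i by F_i(u, v) in f_i, and replace dx_i by d F_i = (∂F_i/∂u) du + (∂F_i/∂v) dv.
  For the x component: f_1(F) = -1; d F_1 = (3*v) du + (3*u - 1) dv
  For the y component: f_2(F) = -3*u*v; d F_2 = (0) du + (-3) dv
  For the z component: f_3(F) = 9*v; d F_3 = (-v) du + (-u) dv
Combining and collecting du, dv coefficients:
  coeff of du: 3*v*(-3*v - 1)
  coeff of dv: 1 - 3*u
F^* omega = (3*v*(-3*v - 1)) du + (1 - 3*u) dv.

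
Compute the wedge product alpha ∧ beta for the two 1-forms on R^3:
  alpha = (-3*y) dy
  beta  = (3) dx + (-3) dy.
alpha ∧ beta = (9*y) dx ∧ dy

Distribute the wedge, using dx_i ∧ dx_j = -dx_j ∧ dx_i and dx_i ∧ dx_i = 0. For each pair (i, j) with i < j, the coefficient of dx_i ∧ dx_j in alpha ∧ beta is (alpha_i * beta_j - alpha_j * beta_i). Collecting: alpha ∧ beta = (9*y) dx ∧ dy.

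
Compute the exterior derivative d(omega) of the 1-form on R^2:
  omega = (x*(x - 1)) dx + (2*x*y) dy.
d(omega) = (2*y) dx ∧ dy

For a 1-form omega = sum_i f_i dx_i, the exterior derivative is
  d(omega) = sum_{i < j} (∂f_j/∂x_i - ∂f_i/∂x_j) dx_i ∧ dx_j.
  coefficient of dx ∧ dy: ∂f_2/∂x - ∂f_1/∂y = ∂(2*x*y)/∂x - ∂(x*(x - 1))/∂y = 2*y
Assembling: d(omega) = (2*y) dx ∧ dy.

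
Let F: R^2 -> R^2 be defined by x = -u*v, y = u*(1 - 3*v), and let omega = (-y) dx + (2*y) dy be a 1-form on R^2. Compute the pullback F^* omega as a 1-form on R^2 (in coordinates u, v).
F^* omega = (u*(15*v^2 - 11*v + 2)) du + (u^2*(15*v - 5)) dv

Using F^*(f dg) = (f ∘ F) d(g ∘ F), substitute each coordinate x_i by F_i(u, v) in f_i, and replace dx_i by d F_i = (∂F_i/∂u) du + (∂F_i/∂v) dv.
  For the x component: f_1(F) = u*(3*v - 1); d F_1 = (-v) du + (-u) dv
  For the y component: f_2(F) = 2*u*(1 - 3*v); d F_2 = (1 - 3*v) du + (-3*u) dv
Combining and collecting du, dv coefficients:
  coeff of du: u*(15*v^2 - 11*v + 2)
  coeff of dv: u^2*(15*v - 5)
F^* omega = (u*(15*v^2 - 11*v + 2)) du + (u^2*(15*v - 5)) dv.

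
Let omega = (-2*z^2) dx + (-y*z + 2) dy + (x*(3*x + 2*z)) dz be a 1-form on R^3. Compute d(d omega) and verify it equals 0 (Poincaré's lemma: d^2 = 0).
d(d omega) = 0

Step 1: d omega = sum_{i<j} (∂f_j/∂x_i - ∂f_i/∂x_j) dx_i ∧ dx_j:
  coeff of dx ∧ dy: 0
  coeff of dx ∧ dz: 6*x + 6*z
  coeff of dy ∧ dz: y
Step 2: Apply d again to each 2-form coefficient. The only possible 3-form in R^3 is dx ∧ dy ∧ dz, with coefficient
  ∂(coeff of dy∧dz)/∂x - ∂(coeff of dx∧dz)/∂y + ∂(coeff of dx∧dy)/∂z
  = ∂/∂x (y) - ∂/∂y (6*x + 6*z) + ∂/∂z (0).
Each of these terms simplifies to sums of mixed partials that cancel in pairs. The result is 0 (by equality of mixed partials for smooth functions — Schwarz / Clairaut).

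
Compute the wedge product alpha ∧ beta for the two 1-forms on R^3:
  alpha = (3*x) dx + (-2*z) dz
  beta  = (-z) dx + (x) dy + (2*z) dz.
alpha ∧ beta = (3*x^2) dx ∧ dy + (2*z*(3*x - z)) dx ∧ dz + (2*x*z) dy ∧ dz

Distribute the wedge, using dx_i ∧ dx_j = -dx_j ∧ dx_i and dx_i ∧ dx_i = 0. For each pair (i, j) with i < j, the coefficient of dx_i ∧ dx_j in alpha ∧ beta is (alpha_i * beta_j - alpha_j * beta_i). Collecting: alpha ∧ beta = (3*x^2) dx ∧ dy + (2*z*(3*x - z)) dx ∧ dz + (2*x*z) dy ∧ dz.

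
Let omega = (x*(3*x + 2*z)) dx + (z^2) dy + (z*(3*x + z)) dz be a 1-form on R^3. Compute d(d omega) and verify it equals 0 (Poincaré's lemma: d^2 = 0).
d(d omega) = 0

Step 1: d omega = sum_{i<j} (∂f_j/∂x_i - ∂f_i/∂x_j) dx_i ∧ dx_j:
  coeff of dx ∧ dy: 0
  coeff of dx ∧ dz: -2*x + 3*z
  coeff of dy ∧ dz: -2*z
Step 2: Apply d again to each 2-form coefficient. The only possible 3-form in R^3 is dx ∧ dy ∧ dz, with coefficient
  ∂(coeff of dy∧dz)/∂x - ∂(coeff of dx∧dz)/∂y + ∂(coeff of dx∧dy)/∂z
  = ∂/∂x (-2*z) - ∂/∂y (-2*x + 3*z) + ∂/∂z (0).
Each of these terms simplifies to sums of mixed partials that cancel in pairs. The result is 0 (by equality of mixed partials for smooth functions — Schwarz / Clairaut).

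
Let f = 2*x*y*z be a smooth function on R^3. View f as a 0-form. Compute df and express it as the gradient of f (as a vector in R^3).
df = (2*y*z) dx + (2*x*z) dy + (2*x*y) dz; grad f = (2*y*z, 2*x*z, 2*x*y)

For a 0-form f, d f = (∂f/∂x) dx + (∂f/∂y) dy + (∂f/∂z) dz. The components of the vector representation are exactly the entries of grad f in Cartesian coordinates:
  ∂f/∂x = 2*y*z
  ∂f/∂y = 2*x*z
  ∂f/∂z = 2*x*y.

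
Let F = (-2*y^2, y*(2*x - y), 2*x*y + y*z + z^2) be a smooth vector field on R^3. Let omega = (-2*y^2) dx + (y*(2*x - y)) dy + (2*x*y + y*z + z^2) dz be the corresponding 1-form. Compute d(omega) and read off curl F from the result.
d(omega) = (2*x + z) dy ∧ dz + (-2*y) dz ∧ dx + (6*y) dx ∧ dy; curl F = (2*x + z, -2*y, 6*y)

d omega = sum_{i<j} (∂f_j/∂x_i - ∂f_i/∂x_j) dx_i ∧ dx_j. Under the identification (dy ∧ dz, dz ∧ dx, dx ∧ dy) ↔ (e_x, e_y, e_z), the coefficients are exactly the components of curl F. Compute:
  ∂R/∂y - ∂Q/∂z = (2*x + z) - (0) = 2*x + z
  ∂P/∂z - ∂R/∂x = (0) - (2*y) = -2*y
  ∂Q/∂x - ∂P/∂y = (2*y) - (-4*y) = 6*y.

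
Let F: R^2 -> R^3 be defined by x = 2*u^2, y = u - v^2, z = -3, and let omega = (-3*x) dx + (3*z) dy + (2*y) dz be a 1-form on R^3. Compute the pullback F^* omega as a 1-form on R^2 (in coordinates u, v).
F^* omega = (-24*u^3 - 9) du + (18*v) dv

Using F^*(f dg) = (f ∘ F) d(g ∘ F), substitute each coordinate x_i by F_i(u, v) in f_i, and replace dx_i by d F_i = (∂F_i/∂u) du + (∂F_i/∂v) dv.
  For the x component: f_1(F) = -6*u^2; d F_1 = (4*u) du + (0) dv
  For the y component: f_2(F) = -9; d F_2 = (1) du + (-2*v) dv
  For the z component: f_3(F) = 2*u - 2*v^2; d F_3 = (0) du + (0) dv
Combining and collecting du, dv coefficients:
  coeff of du: -24*u^3 - 9
  coeff of dv: 18*v
F^* omega = (-24*u^3 - 9) du + (18*v) dv.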